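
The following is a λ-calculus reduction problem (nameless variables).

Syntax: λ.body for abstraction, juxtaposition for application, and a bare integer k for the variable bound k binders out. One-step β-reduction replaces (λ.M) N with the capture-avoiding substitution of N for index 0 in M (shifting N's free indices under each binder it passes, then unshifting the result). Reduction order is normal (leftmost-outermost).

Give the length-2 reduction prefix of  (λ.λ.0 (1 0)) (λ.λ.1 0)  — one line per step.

  start: (λ.λ.0 (1 0)) (λ.λ.1 0)
  →1  λ.0 ((λ.λ.1 0) 0)
  →2  λ.0 (λ.1 0)

Answer: after 2 steps: λ.0 (λ.1 0)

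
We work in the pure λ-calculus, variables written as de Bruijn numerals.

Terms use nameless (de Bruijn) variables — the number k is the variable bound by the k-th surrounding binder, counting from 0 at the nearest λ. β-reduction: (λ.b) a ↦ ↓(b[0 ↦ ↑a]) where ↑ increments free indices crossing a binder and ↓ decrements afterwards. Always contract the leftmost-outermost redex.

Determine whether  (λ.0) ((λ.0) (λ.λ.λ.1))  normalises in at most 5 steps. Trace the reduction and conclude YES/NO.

Answer: YES — reaches normal form λ.λ.λ.1 in 2 ≤ 5 steps

Derivation:
  start: (λ.0) ((λ.0) (λ.λ.λ.1))
  [1] (λ.0) (λ.λ.λ.1)
  [2] λ.λ.λ.1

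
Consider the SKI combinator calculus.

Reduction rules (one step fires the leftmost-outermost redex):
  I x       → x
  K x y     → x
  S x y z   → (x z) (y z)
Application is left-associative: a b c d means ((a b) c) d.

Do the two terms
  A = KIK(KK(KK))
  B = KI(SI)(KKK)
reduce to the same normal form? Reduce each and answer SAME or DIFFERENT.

Term A:
  start: KIK(KK(KK))
  →1  I(KK(KK))
  →2  KK(KK)
  →3  K

Term B:
  start: KI(SI)(KKK)
  →1  I(KKK)
  →2  KKK
  →3  K

Answer: SAME — A ⇓ K, B ⇓ K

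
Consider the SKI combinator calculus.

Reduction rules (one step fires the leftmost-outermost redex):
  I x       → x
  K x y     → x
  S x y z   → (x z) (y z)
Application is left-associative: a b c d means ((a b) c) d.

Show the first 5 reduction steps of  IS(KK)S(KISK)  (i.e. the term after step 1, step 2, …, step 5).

Answer: after 5 steps: K(SK)

Working:
  start: IS(KK)S(KISK)
  step 1: S(KK)S(KISK)
  step 2: KK(KISK)(S(KISK))
  step 3: K(S(KISK))
  step 4: K(S(IK))
  step 5: K(SK)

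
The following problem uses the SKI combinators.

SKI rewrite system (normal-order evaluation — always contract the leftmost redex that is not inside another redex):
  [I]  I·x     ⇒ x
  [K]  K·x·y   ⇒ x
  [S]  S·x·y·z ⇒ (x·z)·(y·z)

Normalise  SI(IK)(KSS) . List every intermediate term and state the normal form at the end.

  start: SI(IK)(KSS)
  [1] I(KSS)(IK(KSS))
  [2] KSS(IK(KSS))
  [3] S(IK(KSS))
  [4] S(K(KSS))
  [5] S(KS)

Answer: normal form = S(KS)  (in 5 steps)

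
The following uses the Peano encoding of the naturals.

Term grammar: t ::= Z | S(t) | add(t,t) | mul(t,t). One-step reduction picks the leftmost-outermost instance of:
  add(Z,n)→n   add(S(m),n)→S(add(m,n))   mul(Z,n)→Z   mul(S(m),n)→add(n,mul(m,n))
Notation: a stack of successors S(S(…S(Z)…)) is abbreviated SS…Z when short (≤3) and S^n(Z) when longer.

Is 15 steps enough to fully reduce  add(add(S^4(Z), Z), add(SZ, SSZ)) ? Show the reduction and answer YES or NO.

Answer: YES — reaches normal form S^7(Z) in 12 ≤ 15 steps

Derivation:
  start: add(add(S^4(Z), Z), add(SZ, SSZ))
  step 1: add(S(add(SSSZ, Z)), add(SZ, SSZ))
  step 2: S(add(add(SSSZ, Z), add(SZ, SSZ)))
  step 3: S(add(S(add(SSZ, Z)), add(SZ, SSZ)))
  step 4: S(S(add(add(SSZ, Z), add(SZ, SSZ))))
  step 5: S(S(add(S(add(SZ, Z)), add(SZ, SSZ))))
  step 6: S(S(S(add(add(SZ, Z), add(SZ, SSZ)))))
  step 7: S(S(S(add(S(add(Z, Z)), add(SZ, SSZ)))))
  step 8: S(S(S(S(add(add(Z, Z), add(SZ, SSZ))))))
  step 9: S(S(S(S(add(Z, add(SZ, SSZ))))))
  step 10: S(S(S(S(add(SZ, SSZ)))))
  step 11: S(S(S(S(S(add(Z, SSZ))))))
  step 12: S^7(Z)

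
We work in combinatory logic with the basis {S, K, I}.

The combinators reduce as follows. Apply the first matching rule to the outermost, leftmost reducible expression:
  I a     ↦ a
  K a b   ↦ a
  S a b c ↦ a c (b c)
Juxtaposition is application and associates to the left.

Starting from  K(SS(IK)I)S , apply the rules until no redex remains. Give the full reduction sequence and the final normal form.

Answer: normal form = SI(KI)  (in 3 steps)

Working:
  start: K(SS(IK)I)S
  step 1: SS(IK)I
  step 2: SI(IKI)
  step 3: SI(KI)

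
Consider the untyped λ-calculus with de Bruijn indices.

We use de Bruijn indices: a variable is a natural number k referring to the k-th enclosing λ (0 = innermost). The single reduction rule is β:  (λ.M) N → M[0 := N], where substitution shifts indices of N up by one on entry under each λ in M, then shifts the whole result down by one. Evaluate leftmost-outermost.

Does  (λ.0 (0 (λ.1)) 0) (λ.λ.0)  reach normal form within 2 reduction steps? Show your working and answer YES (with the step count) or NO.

Answer: NO — after 2 steps the term is (λ.0) (λ.λ.0), not yet normal

Derivation:
  start: (λ.0 (0 (λ.1)) 0) (λ.λ.0)
  [1] (λ.λ.0) ((λ.λ.0) (λ.λ.λ.0)) (λ.λ.0)
  [2] (λ.0) (λ.λ.0)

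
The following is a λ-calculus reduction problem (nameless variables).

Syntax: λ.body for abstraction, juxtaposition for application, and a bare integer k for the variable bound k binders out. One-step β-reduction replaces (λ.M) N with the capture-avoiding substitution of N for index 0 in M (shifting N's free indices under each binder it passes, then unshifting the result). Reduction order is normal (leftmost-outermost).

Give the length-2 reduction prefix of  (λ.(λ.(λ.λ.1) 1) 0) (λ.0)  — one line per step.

Answer: after 2 steps: (λ.λ.1) (λ.0)

Reduction:
  start: (λ.(λ.(λ.λ.1) 1) 0) (λ.0)
  →1  (λ.(λ.λ.1) (λ.0)) (λ.0)
  →2  (λ.λ.1) (λ.0)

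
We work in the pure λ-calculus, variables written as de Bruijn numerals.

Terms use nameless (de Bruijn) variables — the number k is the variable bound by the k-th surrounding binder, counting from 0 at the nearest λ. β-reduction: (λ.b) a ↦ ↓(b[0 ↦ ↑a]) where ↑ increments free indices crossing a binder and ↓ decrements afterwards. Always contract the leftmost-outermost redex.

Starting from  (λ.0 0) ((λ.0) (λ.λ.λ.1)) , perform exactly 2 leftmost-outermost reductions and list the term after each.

  start: (λ.0 0) ((λ.0) (λ.λ.λ.1))
  →1  (λ.0) (λ.λ.λ.1) ((λ.0) (λ.λ.λ.1))
  →2  (λ.λ.λ.1) ((λ.0) (λ.λ.λ.1))

Answer: after 2 steps: (λ.λ.λ.1) ((λ.0) (λ.λ.λ.1))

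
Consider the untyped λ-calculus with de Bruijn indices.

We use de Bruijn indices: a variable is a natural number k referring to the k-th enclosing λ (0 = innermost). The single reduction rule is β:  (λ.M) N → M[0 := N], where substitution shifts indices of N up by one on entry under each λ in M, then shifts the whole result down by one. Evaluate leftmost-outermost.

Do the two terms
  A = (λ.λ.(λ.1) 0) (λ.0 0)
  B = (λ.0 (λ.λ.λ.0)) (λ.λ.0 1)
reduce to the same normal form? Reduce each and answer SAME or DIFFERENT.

Answer: DIFFERENT — A ⇓ λ.0, B ⇓ λ.0 (λ.λ.λ.0)

Reduction:
Term A:
  start: (λ.λ.(λ.1) 0) (λ.0 0)
  [1] λ.(λ.1) 0
  [2] λ.0

Term B:
  start: (λ.0 (λ.λ.λ.0)) (λ.λ.0 1)
  [1] (λ.λ.0 1) (λ.λ.λ.0)
  [2] λ.0 (λ.λ.λ.0)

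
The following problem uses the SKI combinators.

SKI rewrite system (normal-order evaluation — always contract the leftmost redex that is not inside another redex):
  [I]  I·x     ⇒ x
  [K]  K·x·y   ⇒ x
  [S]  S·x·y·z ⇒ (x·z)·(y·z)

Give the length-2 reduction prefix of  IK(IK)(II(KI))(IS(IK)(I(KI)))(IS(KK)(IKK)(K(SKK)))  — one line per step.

  start: IK(IK)(II(KI))(IS(IK)(I(KI)))(IS(KK)(IKK)(K(SKK)))
  step 1: K(IK)(II(KI))(IS(IK)(I(KI)))(IS(KK)(IKK)(K(SKK)))
  step 2: IK(IS(IK)(I(KI)))(IS(KK)(IKK)(K(SKK)))

Answer: after 2 steps: IK(IS(IK)(I(KI)))(IS(KK)(IKK)(K(SKK)))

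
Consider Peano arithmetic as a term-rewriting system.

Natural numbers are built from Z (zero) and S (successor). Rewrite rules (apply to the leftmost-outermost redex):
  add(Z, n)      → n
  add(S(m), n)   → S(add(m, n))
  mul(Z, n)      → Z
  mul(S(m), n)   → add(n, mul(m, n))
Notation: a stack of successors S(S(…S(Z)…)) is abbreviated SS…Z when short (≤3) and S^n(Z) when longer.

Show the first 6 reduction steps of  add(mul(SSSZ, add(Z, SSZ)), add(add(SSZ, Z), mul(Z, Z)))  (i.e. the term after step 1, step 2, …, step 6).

Answer: after 6 steps: S(S(add(add(Z, mul(SSZ, add(Z, SSZ))), add(add(SSZ, Z), mul(Z, Z)))))

Derivation:
  start: add(mul(SSSZ, add(Z, SSZ)), add(add(SSZ, Z), mul(Z, Z)))
  →1  add(add(add(Z, SSZ), mul(SSZ, add(Z, SSZ))), add(add(SSZ, Z), mul(Z, Z)))
  →2  add(add(SSZ, mul(SSZ, add(Z, SSZ))), add(add(SSZ, Z), mul(Z, Z)))
  →3  add(S(add(SZ, mul(SSZ, add(Z, SSZ)))), add(add(SSZ, Z), mul(Z, Z)))
  →4  S(add(add(SZ, mul(SSZ, add(Z, SSZ))), add(add(SSZ, Z), mul(Z, Z))))
  →5  S(add(S(add(Z, mul(SSZ, add(Z, SSZ)))), add(add(SSZ, Z), mul(Z, Z))))
  →6  S(S(add(add(Z, mul(SSZ, add(Z, SSZ))), add(add(SSZ, Z), mul(Z, Z)))))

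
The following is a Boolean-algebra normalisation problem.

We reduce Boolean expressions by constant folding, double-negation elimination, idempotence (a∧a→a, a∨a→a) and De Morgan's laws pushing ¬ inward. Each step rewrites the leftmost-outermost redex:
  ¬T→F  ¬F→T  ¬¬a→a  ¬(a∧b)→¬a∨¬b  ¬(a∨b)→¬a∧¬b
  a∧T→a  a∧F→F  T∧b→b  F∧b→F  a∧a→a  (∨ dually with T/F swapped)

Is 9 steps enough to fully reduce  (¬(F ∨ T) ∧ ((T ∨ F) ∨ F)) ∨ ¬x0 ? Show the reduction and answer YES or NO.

  start: (¬(F ∨ T) ∧ ((T ∨ F) ∨ F)) ∨ ¬x0
  →1  ((¬F ∧ ¬T) ∧ ((T ∨ F) ∨ F)) ∨ ¬x0
  →2  ((T ∧ ¬T) ∧ ((T ∨ F) ∨ F)) ∨ ¬x0
  →3  (¬T ∧ ((T ∨ F) ∨ F)) ∨ ¬x0
  →4  (F ∧ ((T ∨ F) ∨ F)) ∨ ¬x0
  →5  F ∨ ¬x0
  →6  ¬x0

Answer: YES — reaches normal form ¬x0 in 6 ≤ 9 steps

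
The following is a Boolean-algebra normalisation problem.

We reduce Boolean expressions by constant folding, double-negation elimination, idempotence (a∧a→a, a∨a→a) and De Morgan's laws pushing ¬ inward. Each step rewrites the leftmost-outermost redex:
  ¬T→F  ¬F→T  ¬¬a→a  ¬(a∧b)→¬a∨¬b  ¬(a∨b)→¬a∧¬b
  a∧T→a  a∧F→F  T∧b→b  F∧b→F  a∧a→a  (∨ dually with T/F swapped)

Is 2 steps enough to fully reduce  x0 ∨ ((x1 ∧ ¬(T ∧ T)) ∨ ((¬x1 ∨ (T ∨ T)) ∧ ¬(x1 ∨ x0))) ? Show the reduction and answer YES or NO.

  start: x0 ∨ ((x1 ∧ ¬(T ∧ T)) ∨ ((¬x1 ∨ (T ∨ T)) ∧ ¬(x1 ∨ x0)))
  [1] x0 ∨ ((x1 ∧ (¬T ∨ ¬T)) ∨ ((¬x1 ∨ (T ∨ T)) ∧ ¬(x1 ∨ x0)))
  [2] x0 ∨ ((x1 ∧ ¬T) ∨ ((¬x1 ∨ (T ∨ T)) ∧ ¬(x1 ∨ x0)))

Answer: NO — after 2 steps the term is x0 ∨ ((x1 ∧ ¬T) ∨ ((¬x1 ∨ (T ∨ T)) ∧ ¬(x1 ∨ x0))), not yet normal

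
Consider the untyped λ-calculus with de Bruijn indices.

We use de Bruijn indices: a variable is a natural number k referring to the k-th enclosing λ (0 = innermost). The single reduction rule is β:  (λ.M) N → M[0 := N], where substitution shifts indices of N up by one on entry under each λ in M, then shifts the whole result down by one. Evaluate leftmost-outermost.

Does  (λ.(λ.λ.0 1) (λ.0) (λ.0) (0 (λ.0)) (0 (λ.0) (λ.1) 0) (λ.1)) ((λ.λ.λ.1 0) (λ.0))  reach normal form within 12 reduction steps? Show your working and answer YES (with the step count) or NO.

Answer: NO — after 12 steps the term is (λ.0) (λ.(λ.λ.λ.1 0) (λ.0)) ((λ.λ.λ.1 0) (λ.0)) (λ.(λ.λ.λ.1 0) (λ.0)), not yet normal

Reduction:
  start: (λ.(λ.λ.0 1) (λ.0) (λ.0) (0 (λ.0)) (0 (λ.0) (λ.1) 0) (λ.1)) ((λ.λ.λ.1 0) (λ.0))
  →1  (λ.λ.0 1) (λ.0) (λ.0) ((λ.λ.λ.1 0) (λ.0) (λ.0)) ((λ.λ.λ.1 0) (λ.0) (λ.0) (λ.(λ.λ.λ.1 0) (λ.0)) ((λ.λ.λ.1 0) (λ.0))) (λ.(λ.λ.λ.1 0) (λ.0))
  →2  (λ.0 (λ.0)) (λ.0) ((λ.λ.λ.1 0) (λ.0) (λ.0)) ((λ.λ.λ.1 0) (λ.0) (λ.0) (λ.(λ.λ.λ.1 0) (λ.0)) ((λ.λ.λ.1 0) (λ.0))) (λ.(λ.λ.λ.1 0) (λ.0))
  →3  (λ.0) (λ.0) ((λ.λ.λ.1 0) (λ.0) (λ.0)) ((λ.λ.λ.1 0) (λ.0) (λ.0) (λ.(λ.λ.λ.1 0) (λ.0)) ((λ.λ.λ.1 0) (λ.0))) (λ.(λ.λ.λ.1 0) (λ.0))
  →4  (λ.0) ((λ.λ.λ.1 0) (λ.0) (λ.0)) ((λ.λ.λ.1 0) (λ.0) (λ.0) (λ.(λ.λ.λ.1 0) (λ.0)) ((λ.λ.λ.1 0) (λ.0))) (λ.(λ.λ.λ.1 0) (λ.0))
  →5  (λ.λ.λ.1 0) (λ.0) (λ.0) ((λ.λ.λ.1 0) (λ.0) (λ.0) (λ.(λ.λ.λ.1 0) (λ.0)) ((λ.λ.λ.1 0) (λ.0))) (λ.(λ.λ.λ.1 0) (λ.0))
  →6  (λ.λ.1 0) (λ.0) ((λ.λ.λ.1 0) (λ.0) (λ.0) (λ.(λ.λ.λ.1 0) (λ.0)) ((λ.λ.λ.1 0) (λ.0))) (λ.(λ.λ.λ.1 0) (λ.0))
  →7  (λ.(λ.0) 0) ((λ.λ.λ.1 0) (λ.0) (λ.0) (λ.(λ.λ.λ.1 0) (λ.0)) ((λ.λ.λ.1 0) (λ.0))) (λ.(λ.λ.λ.1 0) (λ.0))
  →8  (λ.0) ((λ.λ.λ.1 0) (λ.0) (λ.0) (λ.(λ.λ.λ.1 0) (λ.0)) ((λ.λ.λ.1 0) (λ.0))) (λ.(λ.λ.λ.1 0) (λ.0))
  →9  (λ.λ.λ.1 0) (λ.0) (λ.0) (λ.(λ.λ.λ.1 0) (λ.0)) ((λ.λ.λ.1 0) (λ.0)) (λ.(λ.λ.λ.1 0) (λ.0))
  →10  (λ.λ.1 0) (λ.0) (λ.(λ.λ.λ.1 0) (λ.0)) ((λ.λ.λ.1 0) (λ.0)) (λ.(λ.λ.λ.1 0) (λ.0))
  →11  (λ.(λ.0) 0) (λ.(λ.λ.λ.1 0) (λ.0)) ((λ.λ.λ.1 0) (λ.0)) (λ.(λ.λ.λ.1 0) (λ.0))
  →12  (λ.0) (λ.(λ.λ.λ.1 0) (λ.0)) ((λ.λ.λ.1 0) (λ.0)) (λ.(λ.λ.λ.1 0) (λ.0))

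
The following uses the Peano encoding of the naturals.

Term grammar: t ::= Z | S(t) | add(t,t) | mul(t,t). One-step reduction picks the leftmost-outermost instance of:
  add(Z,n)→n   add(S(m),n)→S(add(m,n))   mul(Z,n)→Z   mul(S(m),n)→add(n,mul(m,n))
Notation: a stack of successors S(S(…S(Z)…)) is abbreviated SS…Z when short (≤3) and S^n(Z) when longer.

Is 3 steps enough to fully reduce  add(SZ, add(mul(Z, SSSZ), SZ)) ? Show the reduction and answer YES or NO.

Answer: NO — after 3 steps the term is S(add(Z, SZ)), not yet normal

Derivation:
  start: add(SZ, add(mul(Z, SSSZ), SZ))
  →1  S(add(Z, add(mul(Z, SSSZ), SZ)))
  →2  S(add(mul(Z, SSSZ), SZ))
  →3  S(add(Z, SZ))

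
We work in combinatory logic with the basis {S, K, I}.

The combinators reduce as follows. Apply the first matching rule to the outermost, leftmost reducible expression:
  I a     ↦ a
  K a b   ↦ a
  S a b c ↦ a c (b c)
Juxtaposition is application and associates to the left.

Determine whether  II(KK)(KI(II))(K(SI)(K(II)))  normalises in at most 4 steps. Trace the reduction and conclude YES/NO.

Answer: YES — reaches normal form K(SI) in 4 ≤ 4 steps

Derivation:
  start: II(KK)(KI(II))(K(SI)(K(II)))
  →1  I(KK)(KI(II))(K(SI)(K(II)))
  →2  KK(KI(II))(K(SI)(K(II)))
  →3  K(K(SI)(K(II)))
  →4  K(SI)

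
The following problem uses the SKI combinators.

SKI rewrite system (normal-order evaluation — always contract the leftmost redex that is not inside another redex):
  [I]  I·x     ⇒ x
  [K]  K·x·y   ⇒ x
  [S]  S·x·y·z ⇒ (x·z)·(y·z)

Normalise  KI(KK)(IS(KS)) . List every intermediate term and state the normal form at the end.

  start: KI(KK)(IS(KS))
  step 1: I(IS(KS))
  step 2: IS(KS)
  step 3: S(KS)

Answer: normal form = S(KS)  (in 3 steps)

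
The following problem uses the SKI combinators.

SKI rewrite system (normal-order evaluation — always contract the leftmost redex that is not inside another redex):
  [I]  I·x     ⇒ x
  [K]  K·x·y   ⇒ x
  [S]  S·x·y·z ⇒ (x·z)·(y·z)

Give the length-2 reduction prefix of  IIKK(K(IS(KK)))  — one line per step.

  start: IIKK(K(IS(KK)))
  →1  IKK(K(IS(KK)))
  →2  KK(K(IS(KK)))

Answer: after 2 steps: KK(K(IS(KK)))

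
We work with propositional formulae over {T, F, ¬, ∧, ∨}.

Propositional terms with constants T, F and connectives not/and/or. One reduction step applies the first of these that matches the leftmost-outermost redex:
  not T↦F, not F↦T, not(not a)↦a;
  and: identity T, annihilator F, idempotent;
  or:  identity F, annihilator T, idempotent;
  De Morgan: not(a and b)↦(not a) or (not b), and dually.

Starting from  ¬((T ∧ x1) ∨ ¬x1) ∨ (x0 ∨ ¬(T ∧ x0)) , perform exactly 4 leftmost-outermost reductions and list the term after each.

  start: ¬((T ∧ x1) ∨ ¬x1) ∨ (x0 ∨ ¬(T ∧ x0))
  step 1: (¬(T ∧ x1) ∧ ¬¬x1) ∨ (x0 ∨ ¬(T ∧ x0))
  step 2: ((¬T ∨ ¬x1) ∧ ¬¬x1) ∨ (x0 ∨ ¬(T ∧ x0))
  step 3: ((F ∨ ¬x1) ∧ ¬¬x1) ∨ (x0 ∨ ¬(T ∧ x0))
  step 4: (¬x1 ∧ ¬¬x1) ∨ (x0 ∨ ¬(T ∧ x0))

Answer: after 4 steps: (¬x1 ∧ ¬¬x1) ∨ (x0 ∨ ¬(T ∧ x0))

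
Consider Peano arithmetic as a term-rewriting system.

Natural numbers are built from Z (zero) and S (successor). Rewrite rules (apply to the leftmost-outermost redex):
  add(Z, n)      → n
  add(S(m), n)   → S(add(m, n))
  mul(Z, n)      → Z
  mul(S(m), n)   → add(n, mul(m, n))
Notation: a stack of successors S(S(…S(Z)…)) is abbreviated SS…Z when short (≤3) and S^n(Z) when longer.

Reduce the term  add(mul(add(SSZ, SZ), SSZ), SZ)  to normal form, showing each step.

  start: add(mul(add(SSZ, SZ), SSZ), SZ)
  [1] add(mul(S(add(SZ, SZ)), SSZ), SZ)
  [2] add(add(SSZ, mul(add(SZ, SZ), SSZ)), SZ)
  [3] add(S(add(SZ, mul(add(SZ, SZ), SSZ))), SZ)
  [4] S(add(add(SZ, mul(add(SZ, SZ), SSZ)), SZ))
  [5] S(add(S(add(Z, mul(add(SZ, SZ), SSZ))), SZ))
  [6] S(S(add(add(Z, mul(add(SZ, SZ), SSZ)), SZ)))
  [7] S(S(add(mul(add(SZ, SZ), SSZ), SZ)))
  [8] S(S(add(mul(S(add(Z, SZ)), SSZ), SZ)))
  [9] S(S(add(add(SSZ, mul(add(Z, SZ), SSZ)), SZ)))
  [10] S(S(add(S(add(SZ, mul(add(Z, SZ), SSZ))), SZ)))
  [11] S(S(S(add(add(SZ, mul(add(Z, SZ), SSZ)), SZ))))
  [12] S(S(S(add(S(add(Z, mul(add(Z, SZ), SSZ))), SZ))))
  [13] S(S(S(S(add(add(Z, mul(add(Z, SZ), SSZ)), SZ)))))
  [14] S(S(S(S(add(mul(add(Z, SZ), SSZ), SZ)))))
  [15] S(S(S(S(add(mul(SZ, SSZ), SZ)))))
  [16] S(S(S(S(add(add(SSZ, mul(Z, SSZ)), SZ)))))
  [17] S(S(S(S(add(S(add(SZ, mul(Z, SSZ))), SZ)))))
  [18] S(S(S(S(S(add(add(SZ, mul(Z, SSZ)), SZ))))))
  [19] S(S(S(S(S(add(S(add(Z, mul(Z, SSZ))), SZ))))))
  [20] S(S(S(S(S(S(add(add(Z, mul(Z, SSZ)), SZ)))))))
  [21] S(S(S(S(S(S(add(mul(Z, SSZ), SZ)))))))
  [22] S(S(S(S(S(S(add(Z, SZ)))))))
  [23] S^7(Z)

Answer: normal form = S^7(Z)  (in 23 steps)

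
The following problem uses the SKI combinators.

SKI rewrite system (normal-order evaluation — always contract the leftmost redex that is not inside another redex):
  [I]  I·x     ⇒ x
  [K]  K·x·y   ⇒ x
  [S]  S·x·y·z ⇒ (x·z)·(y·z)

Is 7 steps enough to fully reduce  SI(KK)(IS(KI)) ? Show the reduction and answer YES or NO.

Answer: YES — reaches normal form S(KI)K in 4 ≤ 7 steps

Derivation:
  start: SI(KK)(IS(KI))
  →1  I(IS(KI))(KK(IS(KI)))
  →2  IS(KI)(KK(IS(KI)))
  →3  S(KI)(KK(IS(KI)))
  →4  S(KI)K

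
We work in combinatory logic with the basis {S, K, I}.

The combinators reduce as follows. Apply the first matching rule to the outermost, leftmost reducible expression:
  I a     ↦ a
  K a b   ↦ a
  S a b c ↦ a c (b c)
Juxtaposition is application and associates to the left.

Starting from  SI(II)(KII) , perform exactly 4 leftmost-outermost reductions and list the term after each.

Answer: after 4 steps: II(KII)

Derivation:
  start: SI(II)(KII)
  →1  I(KII)(II(KII))
  →2  KII(II(KII))
  →3  I(II(KII))
  →4  II(KII)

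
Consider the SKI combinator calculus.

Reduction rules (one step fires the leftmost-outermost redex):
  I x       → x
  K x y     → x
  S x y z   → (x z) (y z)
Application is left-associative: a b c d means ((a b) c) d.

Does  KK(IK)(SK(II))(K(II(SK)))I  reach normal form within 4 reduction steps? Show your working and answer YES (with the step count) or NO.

  start: KK(IK)(SK(II))(K(II(SK)))I
  →1  K(SK(II))(K(II(SK)))I
  →2  SK(II)I
  →3  KI(III)
  →4  I

Answer: YES — reaches normal form I in 4 ≤ 4 steps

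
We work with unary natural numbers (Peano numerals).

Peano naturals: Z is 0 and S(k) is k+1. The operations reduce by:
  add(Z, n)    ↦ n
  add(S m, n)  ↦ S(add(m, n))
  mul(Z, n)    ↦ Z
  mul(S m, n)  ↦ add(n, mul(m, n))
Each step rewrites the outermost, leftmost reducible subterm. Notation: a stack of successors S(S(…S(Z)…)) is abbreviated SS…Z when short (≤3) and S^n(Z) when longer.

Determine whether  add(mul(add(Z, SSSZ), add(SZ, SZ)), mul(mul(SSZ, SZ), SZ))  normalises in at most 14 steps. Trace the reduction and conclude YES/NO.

  start: add(mul(add(Z, SSSZ), add(SZ, SZ)), mul(mul(SSZ, SZ), SZ))
  [1] add(mul(SSSZ, add(SZ, SZ)), mul(mul(SSZ, SZ), SZ))
  [2] add(add(add(SZ, SZ), mul(SSZ, add(SZ, SZ))), mul(mul(SSZ, SZ), SZ))
  [3] add(add(S(add(Z, SZ)), mul(SSZ, add(SZ, SZ))), mul(mul(SSZ, SZ), SZ))
  [4] add(S(add(add(Z, SZ), mul(SSZ, add(SZ, SZ)))), mul(mul(SSZ, SZ), SZ))
  [5] S(add(add(add(Z, SZ), mul(SSZ, add(SZ, SZ))), mul(mul(SSZ, SZ), SZ)))
  [6] S(add(add(SZ, mul(SSZ, add(SZ, SZ))), mul(mul(SSZ, SZ), SZ)))
  [7] S(add(S(add(Z, mul(SSZ, add(SZ, SZ)))), mul(mul(SSZ, SZ), SZ)))
  [8] S(S(add(add(Z, mul(SSZ, add(SZ, SZ))), mul(mul(SSZ, SZ), SZ))))
  [9] S(S(add(mul(SSZ, add(SZ, SZ)), mul(mul(SSZ, SZ), SZ))))
  [10] S(S(add(add(add(SZ, SZ), mul(SZ, add(SZ, SZ))), mul(mul(SSZ, SZ), SZ))))
  [11] S(S(add(add(S(add(Z, SZ)), mul(SZ, add(SZ, SZ))), mul(mul(SSZ, SZ), SZ))))
  [12] S(S(add(S(add(add(Z, SZ), mul(SZ, add(SZ, SZ)))), mul(mul(SSZ, SZ), SZ))))
  [13] S(S(S(add(add(add(Z, SZ), mul(SZ, add(SZ, SZ))), mul(mul(SSZ, SZ), SZ)))))
  [14] S(S(S(add(add(SZ, mul(SZ, add(SZ, SZ))), mul(mul(SSZ, SZ), SZ)))))

Answer: NO — after 14 steps the term is S(S(S(add(add(SZ, mul(SZ, add(SZ, SZ))), mul(mul(SSZ, SZ), SZ))))), not yet normal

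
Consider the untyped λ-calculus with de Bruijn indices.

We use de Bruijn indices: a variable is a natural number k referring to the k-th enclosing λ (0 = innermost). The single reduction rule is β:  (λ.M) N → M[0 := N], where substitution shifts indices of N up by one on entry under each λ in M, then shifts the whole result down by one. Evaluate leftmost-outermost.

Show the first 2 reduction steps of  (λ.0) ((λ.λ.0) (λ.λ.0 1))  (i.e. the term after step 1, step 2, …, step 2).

Answer: after 2 steps: λ.0

Reduction:
  start: (λ.0) ((λ.λ.0) (λ.λ.0 1))
  [1] (λ.λ.0) (λ.λ.0 1)
  [2] λ.0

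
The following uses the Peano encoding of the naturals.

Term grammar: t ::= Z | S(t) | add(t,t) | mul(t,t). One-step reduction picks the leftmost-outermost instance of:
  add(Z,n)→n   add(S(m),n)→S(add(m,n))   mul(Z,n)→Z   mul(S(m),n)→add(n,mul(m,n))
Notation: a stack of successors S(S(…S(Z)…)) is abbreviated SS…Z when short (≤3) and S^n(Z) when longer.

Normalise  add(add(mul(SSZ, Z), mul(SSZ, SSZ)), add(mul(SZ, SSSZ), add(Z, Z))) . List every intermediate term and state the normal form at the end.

  start: add(add(mul(SSZ, Z), mul(SSZ, SSZ)), add(mul(SZ, SSSZ), add(Z, Z)))
  step 1: add(add(add(Z, mul(SZ, Z)), mul(SSZ, SSZ)), add(mul(SZ, SSSZ), add(Z, Z)))
  step 2: add(add(mul(SZ, Z), mul(SSZ, SSZ)), add(mul(SZ, SSSZ), add(Z, Z)))
  step 3: add(add(add(Z, mul(Z, Z)), mul(SSZ, SSZ)), add(mul(SZ, SSSZ), add(Z, Z)))
  step 4: add(add(mul(Z, Z), mul(SSZ, SSZ)), add(mul(SZ, SSSZ), add(Z, Z)))
  step 5: add(add(Z, mul(SSZ, SSZ)), add(mul(SZ, SSSZ), add(Z, Z)))
  step 6: add(mul(SSZ, SSZ), add(mul(SZ, SSSZ), add(Z, Z)))
  step 7: add(add(SSZ, mul(SZ, SSZ)), add(mul(SZ, SSSZ), add(Z, Z)))
  step 8: add(S(add(SZ, mul(SZ, SSZ))), add(mul(SZ, SSSZ), add(Z, Z)))
  step 9: S(add(add(SZ, mul(SZ, SSZ)), add(mul(SZ, SSSZ), add(Z, Z))))
  step 10: S(add(S(add(Z, mul(SZ, SSZ))), add(mul(SZ, SSSZ), add(Z, Z))))
  step 11: S(S(add(add(Z, mul(SZ, SSZ)), add(mul(SZ, SSSZ), add(Z, Z)))))
  step 12: S(S(add(mul(SZ, SSZ), add(mul(SZ, SSSZ), add(Z, Z)))))
  step 13: S(S(add(add(SSZ, mul(Z, SSZ)), add(mul(SZ, SSSZ), add(Z, Z)))))
  step 14: S(S(add(S(add(SZ, mul(Z, SSZ))), add(mul(SZ, SSSZ), add(Z, Z)))))
  step 15: S(S(S(add(add(SZ, mul(Z, SSZ)), add(mul(SZ, SSSZ), add(Z, Z))))))
  step 16: S(S(S(add(S(add(Z, mul(Z, SSZ))), add(mul(SZ, SSSZ), add(Z, Z))))))
  step 17: S(S(S(S(add(add(Z, mul(Z, SSZ)), add(mul(SZ, SSSZ), add(Z, Z)))))))
  step 18: S(S(S(S(add(mul(Z, SSZ), add(mul(SZ, SSSZ), add(Z, Z)))))))
  step 19: S(S(S(S(add(Z, add(mul(SZ, SSSZ), add(Z, Z)))))))
  step 20: S(S(S(S(add(mul(SZ, SSSZ), add(Z, Z))))))
  step 21: S(S(S(S(add(add(SSSZ, mul(Z, SSSZ)), add(Z, Z))))))
  step 22: S(S(S(S(add(S(add(SSZ, mul(Z, SSSZ))), add(Z, Z))))))
  step 23: S(S(S(S(S(add(add(SSZ, mul(Z, SSSZ)), add(Z, Z)))))))
  step 24: S(S(S(S(S(add(S(add(SZ, mul(Z, SSSZ))), add(Z, Z)))))))
  step 25: S(S(S(S(S(S(add(add(SZ, mul(Z, SSSZ)), add(Z, Z))))))))
  step 26: S(S(S(S(S(S(add(S(add(Z, mul(Z, SSSZ))), add(Z, Z))))))))
  step 27: S(S(S(S(S(S(S(add(add(Z, mul(Z, SSSZ)), add(Z, Z)))))))))
  step 28: S(S(S(S(S(S(S(add(mul(Z, SSSZ), add(Z, Z)))))))))
  step 29: S(S(S(S(S(S(S(add(Z, add(Z, Z)))))))))
  step 30: S(S(S(S(S(S(S(add(Z, Z))))))))
  step 31: S^7(Z)

Answer: normal form = S^7(Z)  (in 31 steps)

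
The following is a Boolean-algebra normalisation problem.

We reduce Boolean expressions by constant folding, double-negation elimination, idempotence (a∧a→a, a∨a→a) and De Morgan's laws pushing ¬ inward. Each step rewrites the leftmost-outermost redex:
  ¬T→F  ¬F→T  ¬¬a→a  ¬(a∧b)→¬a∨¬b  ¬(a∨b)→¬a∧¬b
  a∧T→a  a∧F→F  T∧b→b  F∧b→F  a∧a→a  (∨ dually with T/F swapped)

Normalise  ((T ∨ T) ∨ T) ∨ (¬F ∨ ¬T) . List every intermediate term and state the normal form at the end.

  start: ((T ∨ T) ∨ T) ∨ (¬F ∨ ¬T)
  [1] T ∨ (¬F ∨ ¬T)
  [2] T

Answer: normal form = T  (in 2 steps)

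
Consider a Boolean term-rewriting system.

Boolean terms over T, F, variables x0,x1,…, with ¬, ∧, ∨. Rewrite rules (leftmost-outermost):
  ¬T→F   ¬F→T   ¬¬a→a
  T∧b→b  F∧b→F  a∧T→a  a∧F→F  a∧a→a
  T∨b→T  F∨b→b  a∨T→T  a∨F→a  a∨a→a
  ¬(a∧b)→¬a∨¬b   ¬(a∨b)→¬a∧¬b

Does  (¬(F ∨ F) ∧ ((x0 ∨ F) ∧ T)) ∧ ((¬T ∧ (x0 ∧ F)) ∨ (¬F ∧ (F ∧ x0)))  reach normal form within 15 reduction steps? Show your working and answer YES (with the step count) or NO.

  start: (¬(F ∨ F) ∧ ((x0 ∨ F) ∧ T)) ∧ ((¬T ∧ (x0 ∧ F)) ∨ (¬F ∧ (F ∧ x0)))
  step 1: ((¬F ∧ ¬F) ∧ ((x0 ∨ F) ∧ T)) ∧ ((¬T ∧ (x0 ∧ F)) ∨ (¬F ∧ (F ∧ x0)))
  step 2: (¬F ∧ ((x0 ∨ F) ∧ T)) ∧ ((¬T ∧ (x0 ∧ F)) ∨ (¬F ∧ (F ∧ x0)))
  step 3: (T ∧ ((x0 ∨ F) ∧ T)) ∧ ((¬T ∧ (x0 ∧ F)) ∨ (¬F ∧ (F ∧ x0)))
  step 4: ((x0 ∨ F) ∧ T) ∧ ((¬T ∧ (x0 ∧ F)) ∨ (¬F ∧ (F ∧ x0)))
  step 5: (x0 ∨ F) ∧ ((¬T ∧ (x0 ∧ F)) ∨ (¬F ∧ (F ∧ x0)))
  step 6: x0 ∧ ((¬T ∧ (x0 ∧ F)) ∨ (¬F ∧ (F ∧ x0)))
  step 7: x0 ∧ ((F ∧ (x0 ∧ F)) ∨ (¬F ∧ (F ∧ x0)))
  step 8: x0 ∧ (F ∨ (¬F ∧ (F ∧ x0)))
  step 9: x0 ∧ (¬F ∧ (F ∧ x0))
  step 10: x0 ∧ (T ∧ (F ∧ x0))
  step 11: x0 ∧ (F ∧ x0)
  step 12: x0 ∧ F
  step 13: F

Answer: YES — reaches normal form F in 13 ≤ 15 steps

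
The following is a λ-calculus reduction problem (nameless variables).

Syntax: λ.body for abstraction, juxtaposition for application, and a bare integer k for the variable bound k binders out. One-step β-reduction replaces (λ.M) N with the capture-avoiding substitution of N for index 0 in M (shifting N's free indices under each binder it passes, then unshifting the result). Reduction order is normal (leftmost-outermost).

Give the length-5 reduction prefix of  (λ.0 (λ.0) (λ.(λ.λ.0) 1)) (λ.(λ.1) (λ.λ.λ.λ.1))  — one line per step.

Answer: after 5 steps: λ.λ.0

Derivation:
  start: (λ.0 (λ.0) (λ.(λ.λ.0) 1)) (λ.(λ.1) (λ.λ.λ.λ.1))
  [1] (λ.(λ.1) (λ.λ.λ.λ.1)) (λ.0) (λ.(λ.λ.0) (λ.(λ.1) (λ.λ.λ.λ.1)))
  [2] (λ.λ.0) (λ.λ.λ.λ.1) (λ.(λ.λ.0) (λ.(λ.1) (λ.λ.λ.λ.1)))
  [3] (λ.0) (λ.(λ.λ.0) (λ.(λ.1) (λ.λ.λ.λ.1)))
  [4] λ.(λ.λ.0) (λ.(λ.1) (λ.λ.λ.λ.1))
  [5] λ.λ.0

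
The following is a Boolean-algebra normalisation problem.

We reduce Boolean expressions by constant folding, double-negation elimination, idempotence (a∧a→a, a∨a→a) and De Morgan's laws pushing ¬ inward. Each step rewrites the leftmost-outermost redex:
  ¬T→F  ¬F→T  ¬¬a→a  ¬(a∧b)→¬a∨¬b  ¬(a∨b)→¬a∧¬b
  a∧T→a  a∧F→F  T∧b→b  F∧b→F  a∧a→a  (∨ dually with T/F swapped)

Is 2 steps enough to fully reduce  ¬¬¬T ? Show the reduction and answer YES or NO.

  start: ¬¬¬T
  →1  ¬T
  →2  F

Answer: YES — reaches normal form F in 2 ≤ 2 steps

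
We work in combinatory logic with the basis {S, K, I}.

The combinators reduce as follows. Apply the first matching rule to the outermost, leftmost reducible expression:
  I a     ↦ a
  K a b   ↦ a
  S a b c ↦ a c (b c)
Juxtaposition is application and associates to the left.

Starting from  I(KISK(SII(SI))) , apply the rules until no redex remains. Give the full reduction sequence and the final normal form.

  start: I(KISK(SII(SI)))
  step 1: KISK(SII(SI))
  step 2: IK(SII(SI))
  step 3: K(SII(SI))
  step 4: K(I(SI)(I(SI)))
  step 5: K(SI(I(SI)))
  step 6: K(SI(SI))

Answer: normal form = K(SI(SI))  (in 6 steps)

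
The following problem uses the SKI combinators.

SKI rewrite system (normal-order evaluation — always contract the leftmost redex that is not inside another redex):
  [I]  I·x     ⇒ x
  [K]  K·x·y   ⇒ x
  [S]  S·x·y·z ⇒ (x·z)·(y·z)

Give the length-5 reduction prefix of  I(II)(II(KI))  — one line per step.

Answer: after 5 steps: KI

Working:
  start: I(II)(II(KI))
  →1  II(II(KI))
  →2  I(II(KI))
  →3  II(KI)
  →4  I(KI)
  →5  KI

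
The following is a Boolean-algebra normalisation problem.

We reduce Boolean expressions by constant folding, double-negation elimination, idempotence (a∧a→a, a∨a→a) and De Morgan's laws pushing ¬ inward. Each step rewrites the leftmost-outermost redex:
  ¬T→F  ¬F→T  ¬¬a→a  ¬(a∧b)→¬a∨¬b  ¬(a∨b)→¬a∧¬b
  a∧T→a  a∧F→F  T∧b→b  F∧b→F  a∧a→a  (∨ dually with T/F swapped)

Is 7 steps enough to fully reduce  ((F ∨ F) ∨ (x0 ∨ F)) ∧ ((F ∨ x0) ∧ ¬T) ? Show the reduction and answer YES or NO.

  start: ((F ∨ F) ∨ (x0 ∨ F)) ∧ ((F ∨ x0) ∧ ¬T)
  step 1: (F ∨ (x0 ∨ F)) ∧ ((F ∨ x0) ∧ ¬T)
  step 2: (x0 ∨ F) ∧ ((F ∨ x0) ∧ ¬T)
  step 3: x0 ∧ ((F ∨ x0) ∧ ¬T)
  step 4: x0 ∧ (x0 ∧ ¬T)
  step 5: x0 ∧ (x0 ∧ F)
  step 6: x0 ∧ F
  step 7: F

Answer: YES — reaches normal form F in 7 ≤ 7 steps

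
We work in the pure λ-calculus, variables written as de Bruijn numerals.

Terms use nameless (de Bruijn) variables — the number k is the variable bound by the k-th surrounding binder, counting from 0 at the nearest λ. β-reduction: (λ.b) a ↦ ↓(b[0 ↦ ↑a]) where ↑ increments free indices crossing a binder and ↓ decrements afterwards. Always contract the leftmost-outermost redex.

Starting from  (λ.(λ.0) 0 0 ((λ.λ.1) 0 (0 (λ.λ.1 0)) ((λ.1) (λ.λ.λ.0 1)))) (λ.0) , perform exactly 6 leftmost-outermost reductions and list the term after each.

Answer: after 6 steps: (λ.0) ((λ.λ.0) (λ.λ.λ.0 1))

Reduction:
  start: (λ.(λ.0) 0 0 ((λ.λ.1) 0 (0 (λ.λ.1 0)) ((λ.1) (λ.λ.λ.0 1)))) (λ.0)
  [1] (λ.0) (λ.0) (λ.0) ((λ.λ.1) (λ.0) ((λ.0) (λ.λ.1 0)) ((λ.λ.0) (λ.λ.λ.0 1)))
  [2] (λ.0) (λ.0) ((λ.λ.1) (λ.0) ((λ.0) (λ.λ.1 0)) ((λ.λ.0) (λ.λ.λ.0 1)))
  [3] (λ.0) ((λ.λ.1) (λ.0) ((λ.0) (λ.λ.1 0)) ((λ.λ.0) (λ.λ.λ.0 1)))
  [4] (λ.λ.1) (λ.0) ((λ.0) (λ.λ.1 0)) ((λ.λ.0) (λ.λ.λ.0 1))
  [5] (λ.λ.0) ((λ.0) (λ.λ.1 0)) ((λ.λ.0) (λ.λ.λ.0 1))
  [6] (λ.0) ((λ.λ.0) (λ.λ.λ.0 1))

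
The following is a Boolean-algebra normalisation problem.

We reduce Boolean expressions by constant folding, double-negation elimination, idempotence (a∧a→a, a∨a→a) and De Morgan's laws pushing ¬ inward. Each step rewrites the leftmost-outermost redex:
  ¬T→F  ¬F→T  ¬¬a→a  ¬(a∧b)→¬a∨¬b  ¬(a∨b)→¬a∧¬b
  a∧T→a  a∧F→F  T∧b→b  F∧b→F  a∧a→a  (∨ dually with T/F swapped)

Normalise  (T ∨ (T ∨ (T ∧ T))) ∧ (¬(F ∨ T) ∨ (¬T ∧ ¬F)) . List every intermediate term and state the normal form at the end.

Answer: normal form = F  (in 9 steps)

Derivation:
  start: (T ∨ (T ∨ (T ∧ T))) ∧ (¬(F ∨ T) ∨ (¬T ∧ ¬F))
  step 1: T ∧ (¬(F ∨ T) ∨ (¬T ∧ ¬F))
  step 2: ¬(F ∨ T) ∨ (¬T ∧ ¬F)
  step 3: (¬F ∧ ¬T) ∨ (¬T ∧ ¬F)
  step 4: (T ∧ ¬T) ∨ (¬T ∧ ¬F)
  step 5: ¬T ∨ (¬T ∧ ¬F)
  step 6: F ∨ (¬T ∧ ¬F)
  step 7: ¬T ∧ ¬F
  step 8: F ∧ ¬F
  step 9: F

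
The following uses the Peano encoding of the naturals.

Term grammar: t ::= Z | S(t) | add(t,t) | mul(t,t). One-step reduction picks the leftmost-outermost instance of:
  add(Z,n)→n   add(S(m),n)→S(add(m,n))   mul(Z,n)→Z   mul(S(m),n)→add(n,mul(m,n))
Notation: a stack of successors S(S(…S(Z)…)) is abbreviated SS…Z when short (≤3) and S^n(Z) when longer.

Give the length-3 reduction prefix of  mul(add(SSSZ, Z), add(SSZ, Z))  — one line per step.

  start: mul(add(SSSZ, Z), add(SSZ, Z))
  [1] mul(S(add(SSZ, Z)), add(SSZ, Z))
  [2] add(add(SSZ, Z), mul(add(SSZ, Z), add(SSZ, Z)))
  [3] add(S(add(SZ, Z)), mul(add(SSZ, Z), add(SSZ, Z)))

Answer: after 3 steps: add(S(add(SZ, Z)), mul(add(SSZ, Z), add(SSZ, Z)))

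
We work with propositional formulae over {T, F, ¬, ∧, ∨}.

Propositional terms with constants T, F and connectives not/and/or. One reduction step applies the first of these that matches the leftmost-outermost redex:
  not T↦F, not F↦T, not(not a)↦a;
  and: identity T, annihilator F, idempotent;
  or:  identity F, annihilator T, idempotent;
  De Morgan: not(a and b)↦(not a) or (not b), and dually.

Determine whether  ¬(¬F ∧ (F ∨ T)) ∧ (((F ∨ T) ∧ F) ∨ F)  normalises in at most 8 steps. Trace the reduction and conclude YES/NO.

  start: ¬(¬F ∧ (F ∨ T)) ∧ (((F ∨ T) ∧ F) ∨ F)
  →1  (¬¬F ∨ ¬(F ∨ T)) ∧ (((F ∨ T) ∧ F) ∨ F)
  →2  (F ∨ ¬(F ∨ T)) ∧ (((F ∨ T) ∧ F) ∨ F)
  →3  ¬(F ∨ T) ∧ (((F ∨ T) ∧ F) ∨ F)
  →4  (¬F ∧ ¬T) ∧ (((F ∨ T) ∧ F) ∨ F)
  →5  (T ∧ ¬T) ∧ (((F ∨ T) ∧ F) ∨ F)
  →6  ¬T ∧ (((F ∨ T) ∧ F) ∨ F)
  →7  F ∧ (((F ∨ T) ∧ F) ∨ F)
  →8  F

Answer: YES — reaches normal form F in 8 ≤ 8 steps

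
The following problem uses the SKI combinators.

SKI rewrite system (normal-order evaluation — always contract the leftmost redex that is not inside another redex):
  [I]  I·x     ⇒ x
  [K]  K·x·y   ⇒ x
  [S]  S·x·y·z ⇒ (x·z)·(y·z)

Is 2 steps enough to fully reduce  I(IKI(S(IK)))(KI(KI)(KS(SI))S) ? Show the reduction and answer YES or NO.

  start: I(IKI(S(IK)))(KI(KI)(KS(SI))S)
  →1  IKI(S(IK))(KI(KI)(KS(SI))S)
  →2  KI(S(IK))(KI(KI)(KS(SI))S)

Answer: NO — after 2 steps the term is KI(S(IK))(KI(KI)(KS(SI))S), not yet normal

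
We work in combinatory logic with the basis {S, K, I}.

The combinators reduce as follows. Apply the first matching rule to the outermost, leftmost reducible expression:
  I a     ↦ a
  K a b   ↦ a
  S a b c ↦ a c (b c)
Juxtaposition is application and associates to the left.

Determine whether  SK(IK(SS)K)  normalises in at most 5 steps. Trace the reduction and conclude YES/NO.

  start: SK(IK(SS)K)
  step 1: SK(K(SS)K)
  step 2: SK(SS)

Answer: YES — reaches normal form SK(SS) in 2 ≤ 5 steps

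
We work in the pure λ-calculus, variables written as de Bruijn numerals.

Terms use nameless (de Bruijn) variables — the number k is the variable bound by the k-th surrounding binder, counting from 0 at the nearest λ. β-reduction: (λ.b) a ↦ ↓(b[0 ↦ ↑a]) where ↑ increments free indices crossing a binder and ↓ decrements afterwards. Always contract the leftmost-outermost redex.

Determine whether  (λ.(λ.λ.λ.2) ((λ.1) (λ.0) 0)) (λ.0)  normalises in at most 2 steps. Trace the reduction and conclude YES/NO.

Answer: NO — after 2 steps the term is λ.λ.(λ.λ.0) (λ.0) (λ.0), not yet normal

Derivation:
  start: (λ.(λ.λ.λ.2) ((λ.1) (λ.0) 0)) (λ.0)
  [1] (λ.λ.λ.2) ((λ.λ.0) (λ.0) (λ.0))
  [2] λ.λ.(λ.λ.0) (λ.0) (λ.0)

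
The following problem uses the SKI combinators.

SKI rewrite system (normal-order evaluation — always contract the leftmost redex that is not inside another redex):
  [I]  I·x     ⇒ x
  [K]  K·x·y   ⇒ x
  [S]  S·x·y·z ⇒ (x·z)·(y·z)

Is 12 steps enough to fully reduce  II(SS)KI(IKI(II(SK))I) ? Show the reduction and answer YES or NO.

  start: II(SS)KI(IKI(II(SK))I)
  step 1: I(SS)KI(IKI(II(SK))I)
  step 2: SSKI(IKI(II(SK))I)
  step 3: SI(KI)(IKI(II(SK))I)
  step 4: I(IKI(II(SK))I)(KI(IKI(II(SK))I))
  step 5: IKI(II(SK))I(KI(IKI(II(SK))I))
  step 6: KI(II(SK))I(KI(IKI(II(SK))I))
  step 7: II(KI(IKI(II(SK))I))
  step 8: I(KI(IKI(II(SK))I))
  step 9: KI(IKI(II(SK))I)
  step 10: I

Answer: YES — reaches normal form I in 10 ≤ 12 steps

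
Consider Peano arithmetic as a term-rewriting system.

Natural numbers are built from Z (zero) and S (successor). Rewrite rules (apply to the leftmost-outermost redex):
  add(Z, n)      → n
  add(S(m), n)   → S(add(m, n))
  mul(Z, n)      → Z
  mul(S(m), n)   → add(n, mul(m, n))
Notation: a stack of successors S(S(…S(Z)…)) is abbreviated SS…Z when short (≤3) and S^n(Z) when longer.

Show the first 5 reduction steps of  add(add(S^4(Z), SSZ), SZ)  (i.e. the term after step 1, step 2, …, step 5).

Answer: after 5 steps: S(S(add(S(add(SZ, SSZ)), SZ)))

Working:
  start: add(add(S^4(Z), SSZ), SZ)
  →1  add(S(add(SSSZ, SSZ)), SZ)
  →2  S(add(add(SSSZ, SSZ), SZ))
  →3  S(add(S(add(SSZ, SSZ)), SZ))
  →4  S(S(add(add(SSZ, SSZ), SZ)))
  →5  S(S(add(S(add(SZ, SSZ)), SZ)))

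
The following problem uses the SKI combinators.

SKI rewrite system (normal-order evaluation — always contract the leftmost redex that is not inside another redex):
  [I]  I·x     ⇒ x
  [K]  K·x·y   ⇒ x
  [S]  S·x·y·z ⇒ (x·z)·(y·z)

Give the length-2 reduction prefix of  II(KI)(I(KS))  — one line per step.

Answer: after 2 steps: KI(I(KS))

Working:
  start: II(KI)(I(KS))
  [1] I(KI)(I(KS))
  [2] KI(I(KS))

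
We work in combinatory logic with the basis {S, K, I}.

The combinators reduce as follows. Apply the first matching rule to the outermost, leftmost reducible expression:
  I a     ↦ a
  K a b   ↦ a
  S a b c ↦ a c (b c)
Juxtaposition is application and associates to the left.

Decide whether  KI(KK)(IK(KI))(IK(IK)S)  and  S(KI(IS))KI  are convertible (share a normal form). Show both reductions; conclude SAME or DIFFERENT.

Term A:
  start: KI(KK)(IK(KI))(IK(IK)S)
  →1  I(IK(KI))(IK(IK)S)
  →2  IK(KI)(IK(IK)S)
  →3  K(KI)(IK(IK)S)
  →4  KI

Term B:
  start: S(KI(IS))KI
  →1  KI(IS)I(KI)
  →2  II(KI)
  →3  I(KI)
  →4  KI

Answer: SAME — A ⇓ KI, B ⇓ KI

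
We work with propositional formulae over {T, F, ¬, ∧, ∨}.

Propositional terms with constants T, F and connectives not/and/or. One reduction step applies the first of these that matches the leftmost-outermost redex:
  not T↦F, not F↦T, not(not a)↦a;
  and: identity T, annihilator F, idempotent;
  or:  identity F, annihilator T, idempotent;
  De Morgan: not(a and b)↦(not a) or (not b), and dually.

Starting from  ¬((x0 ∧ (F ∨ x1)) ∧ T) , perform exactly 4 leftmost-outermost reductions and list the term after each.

Answer: after 4 steps: (¬x0 ∨ (T ∧ ¬x1)) ∨ ¬T

Working:
  start: ¬((x0 ∧ (F ∨ x1)) ∧ T)
  [1] ¬(x0 ∧ (F ∨ x1)) ∨ ¬T
  [2] (¬x0 ∨ ¬(F ∨ x1)) ∨ ¬T
  [3] (¬x0 ∨ (¬F ∧ ¬x1)) ∨ ¬T
  [4] (¬x0 ∨ (T ∧ ¬x1)) ∨ ¬T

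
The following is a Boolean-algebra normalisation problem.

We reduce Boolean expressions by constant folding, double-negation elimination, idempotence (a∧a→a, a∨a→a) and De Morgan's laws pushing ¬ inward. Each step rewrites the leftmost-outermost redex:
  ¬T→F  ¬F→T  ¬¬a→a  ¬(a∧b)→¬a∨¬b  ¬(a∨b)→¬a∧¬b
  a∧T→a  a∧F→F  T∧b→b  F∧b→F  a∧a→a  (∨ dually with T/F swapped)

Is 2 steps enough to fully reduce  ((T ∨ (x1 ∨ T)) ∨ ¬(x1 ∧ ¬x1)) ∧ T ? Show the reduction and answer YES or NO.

Answer: NO — after 2 steps the term is T ∨ ¬(x1 ∧ ¬x1), not yet normal

Reduction:
  start: ((T ∨ (x1 ∨ T)) ∨ ¬(x1 ∧ ¬x1)) ∧ T
  step 1: (T ∨ (x1 ∨ T)) ∨ ¬(x1 ∧ ¬x1)
  step 2: T ∨ ¬(x1 ∧ ¬x1)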